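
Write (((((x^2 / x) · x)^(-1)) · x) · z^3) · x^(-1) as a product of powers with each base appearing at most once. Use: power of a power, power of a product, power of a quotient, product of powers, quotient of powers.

(((((x^2 / x) · x)^(-1)) · x) · z^3) · x^(-1)
= (((((x^2 / x)^(-1)) · (x^(-1))) · x) · z^3) · x^(-1)    [power of a product]
= ((((((x^2)^(-1)) / (x^(-1))) · (x^(-1))) · x) · z^3) · x^(-1)    [power of a quotient]
= ((((x^(-2) / (x^(-1))) · (x^(-1))) · x) · z^3) · x^(-1)    [power of a power]
= (((x^(-1) · (x^(-1))) · x) · z^3) · x^(-1)    [quotient of powers]
= ((x^(-2) · x) · z^3) · x^(-1)    [product of powers]
= (x^(-1) · z^3) · x^(-1)    [product of powers]
= x^(-2)z^3    [product of powers]

x^(-2)z^3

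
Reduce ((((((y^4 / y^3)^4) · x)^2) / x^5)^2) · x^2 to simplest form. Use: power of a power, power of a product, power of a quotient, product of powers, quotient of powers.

((((((y^4 / y^3)^4) · x)^2) / x^5)^2) · x^2
= ((((((y^4 / y^3)^4) · x)^2)^2) / ((x^5)^2)) · x^2    [power of a quotient]
= (((((y^4 / y^3)^4) · x)^4) / ((x^5)^2)) · x^2    [power of a power]
= (((((y^4 / y^3)^4)^4) · (x^4)) / ((x^5)^2)) · x^2    [power of a product]
= ((((y^4 / y^3)^16) · (x^4)) / ((x^5)^2)) · x^2    [power of a power]
= (((((y^4)^16) / ((y^3)^16)) · (x^4)) / ((x^5)^2)) · x^2    [power of a quotient]
= (((y^64 / ((y^3)^16)) · (x^4)) / ((x^5)^2)) · x^2    [power of a power]
= (((y^64 / y^48) · (x^4)) / ((x^5)^2)) · x^2    [power of a power]
= ((y^16 · (x^4)) / ((x^5)^2)) · x^2    [quotient of powers]
= ((y^16 · x^4) / x^10) · x^2    [power of a power]
= x^(-4)y^16    [quotient of powers; product of powers]

x^(-4)y^16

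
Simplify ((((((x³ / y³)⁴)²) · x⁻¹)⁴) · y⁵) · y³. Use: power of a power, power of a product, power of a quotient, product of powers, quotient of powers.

x⁹²·y⁻⁸⁸

((((((x³ / y³)⁴)²) · x⁻¹)⁴) · y⁵) · y³
= ((((((x³ / y³)⁴)²)⁴) · ((x⁻¹)⁴)) · y⁵) · y³    [power of a product]
= (((((x³ / y³)⁴)⁸) · ((x⁻¹)⁴)) · y⁵) · y³    [power of a power]
= ((((x³ / y³)³²) · ((x⁻¹)⁴)) · y⁵) · y³    [power of a power]
= (((((x³)³²) / ((y³)³²)) · ((x⁻¹)⁴)) · y⁵) · y³    [power of a quotient]
= (((x⁹⁶ / ((y³)³²)) · ((x⁻¹)⁴)) · y⁵) · y³    [power of a power]
= (((x⁹⁶ / y⁹⁶) · ((x⁻¹)⁴)) · y⁵) · y³    [power of a power]
= (((x⁹⁶ / y⁹⁶) · x⁻⁴) · y⁵) · y³    [power of a power]
= x⁹²·y⁻⁸⁸    [quotient of powers; product of powers]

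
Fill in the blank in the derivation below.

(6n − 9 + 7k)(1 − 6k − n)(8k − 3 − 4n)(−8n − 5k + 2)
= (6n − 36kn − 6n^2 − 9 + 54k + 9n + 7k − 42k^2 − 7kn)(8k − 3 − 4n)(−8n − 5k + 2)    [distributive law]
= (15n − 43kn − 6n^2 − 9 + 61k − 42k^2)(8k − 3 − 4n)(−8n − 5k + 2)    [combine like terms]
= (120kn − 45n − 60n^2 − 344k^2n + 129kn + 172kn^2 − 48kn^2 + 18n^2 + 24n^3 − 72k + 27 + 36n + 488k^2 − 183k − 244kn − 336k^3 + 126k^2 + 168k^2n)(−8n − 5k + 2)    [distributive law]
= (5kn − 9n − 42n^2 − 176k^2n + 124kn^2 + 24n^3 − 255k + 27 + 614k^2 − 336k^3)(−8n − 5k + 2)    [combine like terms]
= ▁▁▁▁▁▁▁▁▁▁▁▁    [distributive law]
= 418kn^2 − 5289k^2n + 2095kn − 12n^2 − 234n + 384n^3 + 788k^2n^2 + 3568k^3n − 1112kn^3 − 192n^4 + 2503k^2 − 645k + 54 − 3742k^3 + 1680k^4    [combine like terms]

By distributive law:

−40kn^2 − 25k^2n + 10kn + 72n^2 + 45kn − 18n + 336n^3 + 210kn^2 − 84n^2 + 1408k^2n^2 + 880k^3n − 352k^2n − 992kn^3 − 620k^2n^2 + 248kn^2 − 192n^4 − 120kn^3 + 48n^3 + 2040kn + 1275k^2 − 510k − 216n − 135k + 54 − 4912k^2n − 3070k^3 + 1228k^2 + 2688k^3n + 1680k^4 − 672k^3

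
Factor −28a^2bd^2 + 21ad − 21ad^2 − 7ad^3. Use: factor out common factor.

−28a^2bd^2 + 21ad − 21ad^2 − 7ad^3
= 7(−4a^2bd^2 + 3ad − 3ad^2 − ad^3)    [factor out 7]
= 7ad(−4abd + 3 − 3d − d^2)    [factor out ad]

7ad(−4abd + 3 − 3d − d^2)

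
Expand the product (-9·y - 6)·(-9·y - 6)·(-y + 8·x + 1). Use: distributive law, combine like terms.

-81·y^3 + 648·x·y^2 - 27·y^2 + 864·x·y + 72·y + 288·x + 36

(-9·y - 6)·(-9·y - 6)·(-y + 8·x + 1)
= (81·y^2 + 54·y + 54·y + 36)·(-y + 8·x + 1)    [distributive law]
= (81·y^2 + 108·y + 36)·(-y + 8·x + 1)    [combine like terms]
= -81·y^3 + 648·x·y^2 + 81·y^2 - 108·y^2 + 864·x·y + 108·y - 36·y + 288·x + 36    [distributive law]
= -81·y^3 + 648·x·y^2 - 27·y^2 + 864·x·y + 72·y + 288·x + 36    [combine like terms]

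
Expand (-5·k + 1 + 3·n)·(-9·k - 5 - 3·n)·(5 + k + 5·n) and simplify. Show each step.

241·k^2 + 45·k^3 + 213·k^2·n + 75·k + 2·k·n - 69·k·n^2 - 25 - 115·n - 135·n^2 - 45·n^3

(-5·k + 1 + 3·n)·(-9·k - 5 - 3·n)·(5 + k + 5·n)
= (45·k^2 + 25·k + 15·k·n - 9·k - 5 - 3·n - 27·k·n - 15·n - 9·n^2)·(5 + k + 5·n)    [distributive law]
= (45·k^2 + 16·k - 12·k·n - 5 - 18·n - 9·n^2)·(5 + k + 5·n)    [combine like terms]
= 225·k^2 + 45·k^3 + 225·k^2·n + 80·k + 16·k^2 + 80·k·n - 60·k·n - 12·k^2·n - 60·k·n^2 - 25 - 5·k - 25·n - 90·n - 18·k·n - 90·n^2 - 45·n^2 - 9·k·n^2 - 45·n^3    [distributive law]
= 241·k^2 + 45·k^3 + 213·k^2·n + 75·k + 2·k·n - 69·k·n^2 - 25 - 115·n - 135·n^2 - 45·n^3    [combine like terms]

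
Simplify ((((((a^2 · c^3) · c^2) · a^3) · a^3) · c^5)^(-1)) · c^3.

a^(-8)c^(-7)

((((((a^2 · c^3) · c^2) · a^3) · a^3) · c^5)^(-1)) · c^3
= ((((((a^2 · c^3) · c^2) · a^3) · a^3)^(-1)) · ((c^5)^(-1))) · c^3    [power of a product]
= ((((((a^2 · c^3) · c^2) · a^3)^(-1)) · ((a^3)^(-1))) · ((c^5)^(-1))) · c^3    [power of a product]
= ((((((a^2 · c^3) · c^2)^(-1)) · ((a^3)^(-1))) · ((a^3)^(-1))) · ((c^5)^(-1))) · c^3    [power of a product]
= ((((((a^2 · c^3)^(-1)) · ((c^2)^(-1))) · ((a^3)^(-1))) · ((a^3)^(-1))) · ((c^5)^(-1))) · c^3    [power of a product]
= (((((((a^2)^(-1)) · ((c^3)^(-1))) · ((c^2)^(-1))) · ((a^3)^(-1))) · ((a^3)^(-1))) · ((c^5)^(-1))) · c^3    [power of a product]
= (((((a^(-2) · ((c^3)^(-1))) · ((c^2)^(-1))) · ((a^3)^(-1))) · ((a^3)^(-1))) · ((c^5)^(-1))) · c^3    [power of a power]
= (((((a^(-2) · c^(-3)) · ((c^2)^(-1))) · ((a^3)^(-1))) · ((a^3)^(-1))) · ((c^5)^(-1))) · c^3    [power of a power]
= (((((a^(-2) · c^(-3)) · c^(-2)) · ((a^3)^(-1))) · ((a^3)^(-1))) · ((c^5)^(-1))) · c^3    [power of a power]
= (((((a^(-2) · c^(-3)) · c^(-2)) · a^(-3)) · ((a^3)^(-1))) · ((c^5)^(-1))) · c^3    [power of a power]
= (((((a^(-2) · c^(-3)) · c^(-2)) · a^(-3)) · a^(-3)) · ((c^5)^(-1))) · c^3    [power of a power]
= (((((a^(-2) · c^(-3)) · c^(-2)) · a^(-3)) · a^(-3)) · c^(-5)) · c^3    [power of a power]
= a^(-8)c^(-7)    [product of powers]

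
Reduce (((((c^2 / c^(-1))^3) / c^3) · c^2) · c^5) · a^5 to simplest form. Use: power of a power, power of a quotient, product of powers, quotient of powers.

a^5c^13

(((((c^2 / c^(-1))^3) / c^3) · c^2) · c^5) · a^5
= ((((((c^2)^3) / ((c^(-1))^3)) / c^3) · c^2) · c^5) · a^5    [power of a quotient]
= ((((c^6 / ((c^(-1))^3)) / c^3) · c^2) · c^5) · a^5    [power of a power]
= ((((c^6 / c^(-3)) / c^3) · c^2) · c^5) · a^5    [power of a power]
= (((c^9 / c^3) · c^2) · c^5) · a^5    [quotient of powers]
= ((c^6 · c^2) · c^5) · a^5    [quotient of powers]
= (c^8 · c^5) · a^5    [product of powers]
= c^13 · a^5    [product of powers]
= a^5c^13    [rearrange]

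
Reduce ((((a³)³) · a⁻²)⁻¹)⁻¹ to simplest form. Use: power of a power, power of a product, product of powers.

((((a³)³) · a⁻²)⁻¹)⁻¹
= (((a³)³) · a⁻²)¹    [power of a power]
= (((a³)³)¹) · ((a⁻²)¹)    [power of a product]
= ((a³)³) · ((a⁻²)¹)    [power of a power]
= a⁹ · ((a⁻²)¹)    [power of a power]
= a⁹ · a⁻²    [power of a power]
= a⁷    [product of powers]

a⁷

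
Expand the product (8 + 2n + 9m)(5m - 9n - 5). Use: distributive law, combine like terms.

(8 + 2n + 9m)(5m - 9n - 5)
= 40m - 72n - 40 + 10mn - 18n² - 10n + 45m² - 81mn - 45m    [distributive law]
= -5m - 82n - 40 - 71mn - 18n² + 45m²    [combine like terms]

-5m - 82n - 40 - 71mn - 18n² + 45m²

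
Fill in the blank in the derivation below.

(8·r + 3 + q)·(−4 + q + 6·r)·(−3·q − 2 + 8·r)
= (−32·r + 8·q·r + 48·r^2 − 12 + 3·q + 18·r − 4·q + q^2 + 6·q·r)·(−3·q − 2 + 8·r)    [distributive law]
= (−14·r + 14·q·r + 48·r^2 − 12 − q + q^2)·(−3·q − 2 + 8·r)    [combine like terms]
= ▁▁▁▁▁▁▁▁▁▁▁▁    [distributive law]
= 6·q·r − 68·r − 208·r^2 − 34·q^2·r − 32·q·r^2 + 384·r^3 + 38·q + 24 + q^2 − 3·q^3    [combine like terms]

After distributive law, the bracketed line is:

42·q·r + 28·r − 112·r^2 − 42·q^2·r − 28·q·r + 112·q·r^2 − 144·q·r^2 − 96·r^2 + 384·r^3 + 36·q + 24 − 96·r + 3·q^2 + 2·q − 8·q·r − 3·q^3 − 2·q^2 + 8·q^2·r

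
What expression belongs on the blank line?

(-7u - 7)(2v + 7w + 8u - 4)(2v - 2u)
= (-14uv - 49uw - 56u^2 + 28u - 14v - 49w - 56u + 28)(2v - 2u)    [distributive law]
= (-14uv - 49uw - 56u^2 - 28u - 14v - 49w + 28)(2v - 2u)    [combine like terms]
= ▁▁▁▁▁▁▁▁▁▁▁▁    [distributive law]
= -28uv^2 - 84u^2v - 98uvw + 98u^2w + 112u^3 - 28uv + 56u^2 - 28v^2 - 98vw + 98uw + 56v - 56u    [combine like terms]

Applying distributive law to the line above:

-28uv^2 + 28u^2v - 98uvw + 98u^2w - 112u^2v + 112u^3 - 56uv + 56u^2 - 28v^2 + 28uv - 98vw + 98uw + 56v - 56u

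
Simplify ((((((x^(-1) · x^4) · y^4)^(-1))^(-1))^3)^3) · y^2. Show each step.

((((((x^(-1) · x^4) · y^4)^(-1))^(-1))^3)^3) · y^2
= (((((x^(-1) · x^4) · y^4)^(-1))^(-1))^9) · y^2    [power of a power]
= ((((x^(-1) · x^4) · y^4)^(-1))^(-9)) · y^2    [power of a power]
= (((x^(-1) · x^4) · y^4)^9) · y^2    [power of a power]
= (((x^(-1) · x^4)^9) · ((y^4)^9)) · y^2    [power of a product]
= ((((x^(-1))^9) · ((x^4)^9)) · ((y^4)^9)) · y^2    [power of a product]
= ((x^(-9) · ((x^4)^9)) · ((y^4)^9)) · y^2    [power of a power]
= ((x^(-9) · x^36) · ((y^4)^9)) · y^2    [power of a power]
= (x^27 · ((y^4)^9)) · y^2    [product of powers]
= (x^27 · y^36) · y^2    [power of a power]
= x^27y^38    [product of powers]

x^27y^38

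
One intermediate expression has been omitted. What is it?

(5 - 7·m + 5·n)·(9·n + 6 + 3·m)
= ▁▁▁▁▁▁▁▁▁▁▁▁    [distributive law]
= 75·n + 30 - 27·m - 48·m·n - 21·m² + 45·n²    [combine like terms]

Applying distributive law to the line above:

45·n + 30 + 15·m - 63·m·n - 42·m - 21·m² + 45·n² + 30·n + 15·m·n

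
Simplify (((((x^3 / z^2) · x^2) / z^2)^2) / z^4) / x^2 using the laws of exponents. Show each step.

(((((x^3 / z^2) · x^2) / z^2)^2) / z^4) / x^2
= (((((x^3 / z^2) · x^2)^2) / ((z^2)^2)) / z^4) / x^2    [power of a quotient]
= (((((x^3 / z^2)^2) · ((x^2)^2)) / ((z^2)^2)) / z^4) / x^2    [power of a product]
= ((((((x^3)^2) / ((z^2)^2)) · ((x^2)^2)) / ((z^2)^2)) / z^4) / x^2    [power of a quotient]
= ((((x^6 / ((z^2)^2)) · ((x^2)^2)) / ((z^2)^2)) / z^4) / x^2    [power of a power]
= ((((x^6 / z^4) · ((x^2)^2)) / ((z^2)^2)) / z^4) / x^2    [power of a power]
= ((((x^6 / z^4) · x^4) / ((z^2)^2)) / z^4) / x^2    [power of a power]
= ((((x^6 / z^4) · x^4) / z^4) / z^4) / x^2    [power of a power]
= x^8z^(-12)    [quotient of powers; product of powers]

x^8z^(-12)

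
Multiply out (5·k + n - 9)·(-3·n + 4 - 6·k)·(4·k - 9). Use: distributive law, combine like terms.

-84·k^2·n + 313·k·n + 566·k^2 - 810·k - 120·k^3 - 12·k·n^2 + 27·n^2 - 279·n + 324

(5·k + n - 9)·(-3·n + 4 - 6·k)·(4·k - 9)
= (-15·k·n + 20·k - 30·k^2 - 3·n^2 + 4·n - 6·k·n + 27·n - 36 + 54·k)·(4·k - 9)    [distributive law]
= (-21·k·n + 74·k - 30·k^2 - 3·n^2 + 31·n - 36)·(4·k - 9)    [combine like terms]
= -84·k^2·n + 189·k·n + 296·k^2 - 666·k - 120·k^3 + 270·k^2 - 12·k·n^2 + 27·n^2 + 124·k·n - 279·n - 144·k + 324    [distributive law]
= -84·k^2·n + 313·k·n + 566·k^2 - 810·k - 120·k^3 - 12·k·n^2 + 27·n^2 - 279·n + 324    [combine like terms]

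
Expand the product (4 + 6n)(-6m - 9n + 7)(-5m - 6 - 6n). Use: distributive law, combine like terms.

120m² + 4m + 330mn - 204n + 288n² - 168 + 180m²n + 486mn² + 324n³

(4 + 6n)(-6m - 9n + 7)(-5m - 6 - 6n)
= (-24m - 36n + 28 - 36mn - 54n² + 42n)(-5m - 6 - 6n)    [distributive law]
= (-24m + 6n + 28 - 36mn - 54n²)(-5m - 6 - 6n)    [combine like terms]
= 120m² + 144m + 144mn - 30mn - 36n - 36n² - 140m - 168 - 168n + 180m²n + 216mn + 216mn² + 270mn² + 324n² + 324n³    [distributive law]
= 120m² + 4m + 330mn - 204n + 288n² - 168 + 180m²n + 486mn² + 324n³    [combine like terms]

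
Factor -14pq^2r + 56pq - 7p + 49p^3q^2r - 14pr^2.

-14pq^2r + 56pq - 7p + 49p^3q^2r - 14pr^2
= 7(-2pq^2r + 8pq - p + 7p^3q^2r - 2pr^2)    [factor out 7]
= 7p(-2q^2r + 8q - 1 + 7p^2q^2r - 2r^2)    [factor out p]

7p(-2q^2r + 8q - 1 + 7p^2q^2r - 2r^2)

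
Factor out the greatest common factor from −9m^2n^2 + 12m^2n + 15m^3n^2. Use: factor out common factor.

3m^2n(−3n + 4 + 5mn)

−9m^2n^2 + 12m^2n + 15m^3n^2
= 3(−3m^2n^2 + 4m^2n + 5m^3n^2)    [factor out 3]
= 3m^2n(−3n + 4 + 5mn)    [factor out m^2n]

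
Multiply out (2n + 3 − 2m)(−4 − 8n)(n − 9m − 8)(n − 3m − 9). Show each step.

(2n + 3 − 2m)(−4 − 8n)(n − 9m − 8)(n − 3m − 9)
= (−8n − 16n^2 − 12 − 24n + 8m + 16mn)(n − 9m − 8)(n − 3m − 9)    [distributive law]
= (−32n − 16n^2 − 12 + 8m + 16mn)(n − 9m − 8)(n − 3m − 9)    [combine like terms]
= (−32n^2 + 288mn + 256n − 16n^3 + 144mn^2 + 128n^2 − 12n + 108m + 96 + 8mn − 72m^2 − 64m + 16mn^2 − 144m^2n − 128mn)(n − 3m − 9)    [distributive law]
= (96n^2 + 168mn + 244n − 16n^3 + 160mn^2 + 44m + 96 − 72m^2 − 144m^2n)(n − 3m − 9)    [combine like terms]
= 96n^3 − 288mn^2 − 864n^2 + 168mn^2 − 504m^2n − 1512mn + 244n^2 − 732mn − 2196n − 16n^4 + 48mn^3 + 144n^3 + 160mn^3 − 480m^2n^2 − 1440mn^2 + 44mn − 132m^2 − 396m + 96n − 288m − 864 − 72m^2n + 216m^3 + 648m^2 − 144m^2n^2 + 432m^3n + 1296m^2n    [distributive law]
= 240n^3 − 1560mn^2 − 620n^2 + 720m^2n − 2200mn − 2100n − 16n^4 + 208mn^3 − 624m^2n^2 + 516m^2 − 684m − 864 + 216m^3 + 432m^3n    [combine like terms]

240n^3 − 1560mn^2 − 620n^2 + 720m^2n − 2200mn − 2100n − 16n^4 + 208mn^3 − 624m^2n^2 + 516m^2 − 684m − 864 + 216m^3 + 432m^3n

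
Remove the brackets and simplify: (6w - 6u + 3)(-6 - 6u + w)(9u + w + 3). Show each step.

(6w - 6u + 3)(-6 - 6u + w)(9u + w + 3)
= (-36w - 36uw + 6w^2 + 36u + 36u^2 - 6uw - 18 - 18u + 3w)(9u + w + 3)    [distributive law]
= (-33w - 42uw + 6w^2 + 18u + 36u^2 - 18)(9u + w + 3)    [combine like terms]
= -297uw - 33w^2 - 99w - 378u^2w - 42uw^2 - 126uw + 54uw^2 + 6w^3 + 18w^2 + 162u^2 + 18uw + 54u + 324u^3 + 36u^2w + 108u^2 - 162u - 18w - 54    [distributive law]
= -405uw - 15w^2 - 117w - 342u^2w + 12uw^2 + 6w^3 + 270u^2 - 108u + 324u^3 - 54    [combine like terms]

-405uw - 15w^2 - 117w - 342u^2w + 12uw^2 + 6w^3 + 270u^2 - 108u + 324u^3 - 54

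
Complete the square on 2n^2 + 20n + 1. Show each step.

2n^2 + 20n + 1
= 2(n^2 + 10n) + 1    [factor out 2 from the n-terms]
= 2(n^2 + 10n + 25 − 25) + 1    [add and subtract 25 inside the bracket]
= 2(n + 5)^2 − 50 + 1    [perfect-square identity]
= 2(n + 5)^2 − 49    [combine constants]

2(n + 5)^2 − 49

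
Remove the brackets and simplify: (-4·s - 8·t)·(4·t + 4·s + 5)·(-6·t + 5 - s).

(-4·s - 8·t)·(4·t + 4·s + 5)·(-6·t + 5 - s)
= (-16·s·t - 16·s^2 - 20·s - 32·t^2 - 32·s·t - 40·t)·(-6·t + 5 - s)    [distributive law]
= (-48·s·t - 16·s^2 - 20·s - 32·t^2 - 40·t)·(-6·t + 5 - s)    [combine like terms]
= 288·s·t^2 - 240·s·t + 48·s^2·t + 96·s^2·t - 80·s^2 + 16·s^3 + 120·s·t - 100·s + 20·s^2 + 192·t^3 - 160·t^2 + 32·s·t^2 + 240·t^2 - 200·t + 40·s·t    [distributive law]
= 320·s·t^2 - 80·s·t + 144·s^2·t - 60·s^2 + 16·s^3 - 100·s + 192·t^3 + 80·t^2 - 200·t    [combine like terms]

320·s·t^2 - 80·s·t + 144·s^2·t - 60·s^2 + 16·s^3 - 100·s + 192·t^3 + 80·t^2 - 200·t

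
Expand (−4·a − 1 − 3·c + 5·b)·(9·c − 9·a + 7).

−9·a·c + 36·a^2 − 19·a − 30·c − 7 − 27·c^2 + 45·b·c − 45·a·b + 35·b

(−4·a − 1 − 3·c + 5·b)·(9·c − 9·a + 7)
= −36·a·c + 36·a^2 − 28·a − 9·c + 9·a − 7 − 27·c^2 + 27·a·c − 21·c + 45·b·c − 45·a·b + 35·b    [distributive law]
= −9·a·c + 36·a^2 − 19·a − 30·c − 7 − 27·c^2 + 45·b·c − 45·a·b + 35·b    [combine like terms]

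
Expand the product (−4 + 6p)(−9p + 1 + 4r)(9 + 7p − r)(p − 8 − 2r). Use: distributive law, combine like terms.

1886p^2 − 2836p − 1336pr + 2832p^3 − 1330p^2r + 84pr^2 + 288 + 1192r + 152r^2 − 32r^3 − 378p^4 + 978p^3r − 468p^2r^2 + 48pr^3

(−4 + 6p)(−9p + 1 + 4r)(9 + 7p − r)(p − 8 − 2r)
= (36p − 4 − 16r − 54p^2 + 6p + 24pr)(9 + 7p − r)(p − 8 − 2r)    [distributive law]
= (42p − 4 − 16r − 54p^2 + 24pr)(9 + 7p − r)(p − 8 − 2r)    [combine like terms]
= (378p + 294p^2 − 42pr − 36 − 28p + 4r − 144r − 112pr + 16r^2 − 486p^2 − 378p^3 + 54p^2r + 216pr + 168p^2r − 24pr^2)(p − 8 − 2r)    [distributive law]
= (350p − 192p^2 + 62pr − 36 − 140r + 16r^2 − 378p^3 + 222p^2r − 24pr^2)(p − 8 − 2r)    [combine like terms]
= 350p^2 − 2800p − 700pr − 192p^3 + 1536p^2 + 384p^2r + 62p^2r − 496pr − 124pr^2 − 36p + 288 + 72r − 140pr + 1120r + 280r^2 + 16pr^2 − 128r^2 − 32r^3 − 378p^4 + 3024p^3 + 756p^3r + 222p^3r − 1776p^2r − 444p^2r^2 − 24p^2r^2 + 192pr^2 + 48pr^3    [distributive law]
= 1886p^2 − 2836p − 1336pr + 2832p^3 − 1330p^2r + 84pr^2 + 288 + 1192r + 152r^2 − 32r^3 − 378p^4 + 978p^3r − 468p^2r^2 + 48pr^3    [combine like terms]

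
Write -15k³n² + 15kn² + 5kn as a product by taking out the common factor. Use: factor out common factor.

5kn(-3k²n + 3n + 1)

-15k³n² + 15kn² + 5kn
= 5(-3k³n² + 3kn² + kn)    [factor out 5]
= 5kn(-3k²n + 3n + 1)    [factor out kn]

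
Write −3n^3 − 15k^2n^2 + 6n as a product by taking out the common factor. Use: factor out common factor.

3n(−n^2 − 5k^2n + 2)

−3n^3 − 15k^2n^2 + 6n
= 3(−n^3 − 5k^2n^2 + 2n)    [factor out 3]
= 3n(−n^2 − 5k^2n + 2)    [factor out n]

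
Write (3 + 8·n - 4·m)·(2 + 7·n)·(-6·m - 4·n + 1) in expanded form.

-44·m + 13·n + 6 - 218·m·n - 92·n² - 224·m·n² - 224·n³ + 48·m² + 168·m²·n

(3 + 8·n - 4·m)·(2 + 7·n)·(-6·m - 4·n + 1)
= (6 + 21·n + 16·n + 56·n² - 8·m - 28·m·n)·(-6·m - 4·n + 1)    [distributive law]
= (6 + 37·n + 56·n² - 8·m - 28·m·n)·(-6·m - 4·n + 1)    [combine like terms]
= -36·m - 24·n + 6 - 222·m·n - 148·n² + 37·n - 336·m·n² - 224·n³ + 56·n² + 48·m² + 32·m·n - 8·m + 168·m²·n + 112·m·n² - 28·m·n    [distributive law]
= -44·m + 13·n + 6 - 218·m·n - 92·n² - 224·m·n² - 224·n³ + 48·m² + 168·m²·n    [combine like terms]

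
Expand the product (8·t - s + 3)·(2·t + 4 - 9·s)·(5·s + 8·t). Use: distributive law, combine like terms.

(8·t - s + 3)·(2·t + 4 - 9·s)·(5·s + 8·t)
= (16·t^2 + 32·t - 72·s·t - 2·s·t - 4·s + 9·s^2 + 6·t + 12 - 27·s)·(5·s + 8·t)    [distributive law]
= (16·t^2 + 38·t - 74·s·t - 31·s + 9·s^2 + 12)·(5·s + 8·t)    [combine like terms]
= 80·s·t^2 + 128·t^3 + 190·s·t + 304·t^2 - 370·s^2·t - 592·s·t^2 - 155·s^2 - 248·s·t + 45·s^3 + 72·s^2·t + 60·s + 96·t    [distributive law]
= -512·s·t^2 + 128·t^3 - 58·s·t + 304·t^2 - 298·s^2·t - 155·s^2 + 45·s^3 + 60·s + 96·t    [combine like terms]

-512·s·t^2 + 128·t^3 - 58·s·t + 304·t^2 - 298·s^2·t - 155·s^2 + 45·s^3 + 60·s + 96·t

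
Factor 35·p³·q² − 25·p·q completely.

5·p·q(7·p²·q − 5)

35·p³·q² − 25·p·q
= 5(7·p³·q² − 5·p·q)    [factor out 5]
= 5·p·q(7·p²·q − 5)    [factor out p·q]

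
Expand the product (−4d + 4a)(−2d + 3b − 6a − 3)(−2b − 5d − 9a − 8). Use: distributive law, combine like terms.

(−4d + 4a)(−2d + 3b − 6a − 3)(−2b − 5d − 9a − 8)
= (8d^2 − 12bd + 24ad + 12d − 8ad + 12ab − 24a^2 − 12a)(−2b − 5d − 9a − 8)    [distributive law]
= (8d^2 − 12bd + 16ad + 12d + 12ab − 24a^2 − 12a)(−2b − 5d − 9a − 8)    [combine like terms]
= −16bd^2 − 40d^3 − 72ad^2 − 64d^2 + 24b^2d + 60bd^2 + 108abd + 96bd − 32abd − 80ad^2 − 144a^2d − 128ad − 24bd − 60d^2 − 108ad − 96d − 24ab^2 − 60abd − 108a^2b − 96ab + 48a^2b + 120a^2d + 216a^3 + 192a^2 + 24ab + 60ad + 108a^2 + 96a    [distributive law]
= 44bd^2 − 40d^3 − 152ad^2 − 124d^2 + 24b^2d + 16abd + 72bd − 24a^2d − 176ad − 96d − 24ab^2 − 60a^2b − 72ab + 216a^3 + 300a^2 + 96a    [combine like terms]

44bd^2 − 40d^3 − 152ad^2 − 124d^2 + 24b^2d + 16abd + 72bd − 24a^2d − 176ad − 96d − 24ab^2 − 60a^2b − 72ab + 216a^3 + 300a^2 + 96a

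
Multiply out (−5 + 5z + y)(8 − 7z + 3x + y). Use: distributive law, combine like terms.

(−5 + 5z + y)(8 − 7z + 3x + y)
= −40 + 35z − 15x − 5y + 40z − 35z² + 15xz + 5yz + 8y − 7yz + 3xy + y²    [distributive law]
= −40 + 75z − 15x + 3y − 35z² + 15xz − 2yz + 3xy + y²    [combine like terms]

−40 + 75z − 15x + 3y − 35z² + 15xz − 2yz + 3xy + y²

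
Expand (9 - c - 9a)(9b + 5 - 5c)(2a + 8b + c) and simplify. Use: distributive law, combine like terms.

(9 - c - 9a)(9b + 5 - 5c)(2a + 8b + c)
= (81b + 45 - 45c - 9bc - 5c + 5c^2 - 81ab - 45a + 45ac)(2a + 8b + c)    [distributive law]
= (81b + 45 - 50c - 9bc + 5c^2 - 81ab - 45a + 45ac)(2a + 8b + c)    [combine like terms]
= 162ab + 648b^2 + 81bc + 90a + 360b + 45c - 100ac - 400bc - 50c^2 - 18abc - 72b^2c - 9bc^2 + 10ac^2 + 40bc^2 + 5c^3 - 162a^2b - 648ab^2 - 81abc - 90a^2 - 360ab - 45ac + 90a^2c + 360abc + 45ac^2    [distributive law]
= -198ab + 648b^2 - 319bc + 90a + 360b + 45c - 145ac - 50c^2 + 261abc - 72b^2c + 31bc^2 + 55ac^2 + 5c^3 - 162a^2b - 648ab^2 - 90a^2 + 90a^2c    [combine like terms]

-198ab + 648b^2 - 319bc + 90a + 360b + 45c - 145ac - 50c^2 + 261abc - 72b^2c + 31bc^2 + 55ac^2 + 5c^3 - 162a^2b - 648ab^2 - 90a^2 + 90a^2c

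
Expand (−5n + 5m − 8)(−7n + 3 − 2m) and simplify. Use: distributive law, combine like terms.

(−5n + 5m − 8)(−7n + 3 − 2m)
= 35n^2 − 15n + 10mn − 35mn + 15m − 10m^2 + 56n − 24 + 16m    [distributive law]
= 35n^2 + 41n − 25mn + 31m − 10m^2 − 24    [combine like terms]

35n^2 + 41n − 25mn + 31m − 10m^2 − 24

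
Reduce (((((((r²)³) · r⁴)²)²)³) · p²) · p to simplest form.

(((((((r²)³) · r⁴)²)²)³) · p²) · p
= ((((((r²)³) · r⁴)²)⁶) · p²) · p    [power of a power]
= (((((r²)³) · r⁴)¹²) · p²) · p    [power of a power]
= (((((r²)³)¹²) · ((r⁴)¹²)) · p²) · p    [power of a product]
= ((((r²)³⁶) · ((r⁴)¹²)) · p²) · p    [power of a power]
= ((r⁷² · ((r⁴)¹²)) · p²) · p    [power of a power]
= ((r⁷² · r⁴⁸) · p²) · p    [power of a power]
= (r¹²⁰ · p²) · p    [product of powers]
= p³·r¹²⁰    [product of powers]

p³·r¹²⁰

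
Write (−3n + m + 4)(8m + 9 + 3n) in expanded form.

−21mn − 15n − 9n² + 8m² + 41m + 36

(−3n + m + 4)(8m + 9 + 3n)
= −24mn − 27n − 9n² + 8m² + 9m + 3mn + 32m + 36 + 12n    [distributive law]
= −21mn − 15n − 9n² + 8m² + 41m + 36    [combine like terms]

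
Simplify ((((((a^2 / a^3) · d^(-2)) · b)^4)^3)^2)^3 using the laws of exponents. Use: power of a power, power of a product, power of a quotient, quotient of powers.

((((((a^2 / a^3) · d^(-2)) · b)^4)^3)^2)^3
= (((((a^2 / a^3) · d^(-2)) · b)^4)^3)^6    [power of a power]
= ((((a^2 / a^3) · d^(-2)) · b)^4)^18    [power of a power]
= (((a^2 / a^3) · d^(-2)) · b)^72    [power of a power]
= (((a^2 / a^3) · d^(-2))^72) · (b^72)    [power of a product]
= (((a^2 / a^3)^72) · ((d^(-2))^72)) · (b^72)    [power of a product]
= ((((a^2)^72) / ((a^3)^72)) · ((d^(-2))^72)) · (b^72)    [power of a quotient]
= ((a^144 / ((a^3)^72)) · ((d^(-2))^72)) · (b^72)    [power of a power]
= ((a^144 / a^216) · ((d^(-2))^72)) · (b^72)    [power of a power]
= (a^(-72) · ((d^(-2))^72)) · (b^72)    [quotient of powers]
= (a^(-72) · d^(-144)) · (b^72)    [power of a power]
= a^(-72)b^72d^(-144)    [rearrange]

a^(-72)b^72d^(-144)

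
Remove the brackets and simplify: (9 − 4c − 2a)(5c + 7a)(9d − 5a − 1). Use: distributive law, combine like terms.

405cd − 187ac − 45c + 567ad − 301a^2 − 63a − 180c^2d + 100ac^2 + 20c^2 − 342acd + 190a^2c − 126a^2d + 70a^3

(9 − 4c − 2a)(5c + 7a)(9d − 5a − 1)
= (45c + 63a − 20c^2 − 28ac − 10ac − 14a^2)(9d − 5a − 1)    [distributive law]
= (45c + 63a − 20c^2 − 38ac − 14a^2)(9d − 5a − 1)    [combine like terms]
= 405cd − 225ac − 45c + 567ad − 315a^2 − 63a − 180c^2d + 100ac^2 + 20c^2 − 342acd + 190a^2c + 38ac − 126a^2d + 70a^3 + 14a^2    [distributive law]
= 405cd − 187ac − 45c + 567ad − 301a^2 − 63a − 180c^2d + 100ac^2 + 20c^2 − 342acd + 190a^2c − 126a^2d + 70a^3    [combine like terms]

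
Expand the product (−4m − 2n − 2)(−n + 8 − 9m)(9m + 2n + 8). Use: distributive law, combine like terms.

(−4m − 2n − 2)(−n + 8 − 9m)(9m + 2n + 8)
= (4mn − 32m + 36m^2 + 2n^2 − 16n + 18mn + 2n − 16 + 18m)(9m + 2n + 8)    [distributive law]
= (22mn − 14m + 36m^2 + 2n^2 − 14n − 16)(9m + 2n + 8)    [combine like terms]
= 198m^2n + 44mn^2 + 176mn − 126m^2 − 28mn − 112m + 324m^3 + 72m^2n + 288m^2 + 18mn^2 + 4n^3 + 16n^2 − 126mn − 28n^2 − 112n − 144m − 32n − 128    [distributive law]
= 270m^2n + 62mn^2 + 22mn + 162m^2 − 256m + 324m^3 + 4n^3 − 12n^2 − 144n − 128    [combine like terms]

270m^2n + 62mn^2 + 22mn + 162m^2 − 256m + 324m^3 + 4n^3 − 12n^2 − 144n − 128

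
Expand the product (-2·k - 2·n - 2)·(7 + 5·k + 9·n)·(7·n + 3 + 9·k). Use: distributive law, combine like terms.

(-2·k - 2·n - 2)·(7 + 5·k + 9·n)·(7·n + 3 + 9·k)
= (-14·k - 10·k^2 - 18·k·n - 14·n - 10·k·n - 18·n^2 - 14 - 10·k - 18·n)·(7·n + 3 + 9·k)    [distributive law]
= (-24·k - 10·k^2 - 28·k·n - 32·n - 18·n^2 - 14)·(7·n + 3 + 9·k)    [combine like terms]
= -168·k·n - 72·k - 216·k^2 - 70·k^2·n - 30·k^2 - 90·k^3 - 196·k·n^2 - 84·k·n - 252·k^2·n - 224·n^2 - 96·n - 288·k·n - 126·n^3 - 54·n^2 - 162·k·n^2 - 98·n - 42 - 126·k    [distributive law]
= -540·k·n - 198·k - 246·k^2 - 322·k^2·n - 90·k^3 - 358·k·n^2 - 278·n^2 - 194·n - 126·n^3 - 42    [combine like terms]

-540·k·n - 198·k - 246·k^2 - 322·k^2·n - 90·k^3 - 358·k·n^2 - 278·n^2 - 194·n - 126·n^3 - 42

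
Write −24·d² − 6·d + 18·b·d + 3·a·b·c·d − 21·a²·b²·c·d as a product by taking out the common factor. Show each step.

3·d(−8·d − 2 + 6·b + a·b·c − 7·a²·b²·c)

−24·d² − 6·d + 18·b·d + 3·a·b·c·d − 21·a²·b²·c·d
= 3(−8·d² − 2·d + 6·b·d + a·b·c·d − 7·a²·b²·c·d)    [factor out 3]
= 3·d(−8·d − 2 + 6·b + a·b·c − 7·a²·b²·c)    [factor out d]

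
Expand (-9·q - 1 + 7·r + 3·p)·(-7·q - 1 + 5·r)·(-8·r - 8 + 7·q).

-1162·q^2·r - 392·q^2 + 441·q^3 + 540·q·r - 121·q + 997·q·r^2 + 88·r - 8 - 184·r^2 - 280·r^3 + 273·p·q·r + 147·p·q - 147·p·q^2 - 96·p·r + 24·p - 120·p·r^2

(-9·q - 1 + 7·r + 3·p)·(-7·q - 1 + 5·r)·(-8·r - 8 + 7·q)
= (63·q^2 + 9·q - 45·q·r + 7·q + 1 - 5·r - 49·q·r - 7·r + 35·r^2 - 21·p·q - 3·p + 15·p·r)·(-8·r - 8 + 7·q)    [distributive law]
= (63·q^2 + 16·q - 94·q·r + 1 - 12·r + 35·r^2 - 21·p·q - 3·p + 15·p·r)·(-8·r - 8 + 7·q)    [combine like terms]
= -504·q^2·r - 504·q^2 + 441·q^3 - 128·q·r - 128·q + 112·q^2 + 752·q·r^2 + 752·q·r - 658·q^2·r - 8·r - 8 + 7·q + 96·r^2 + 96·r - 84·q·r - 280·r^3 - 280·r^2 + 245·q·r^2 + 168·p·q·r + 168·p·q - 147·p·q^2 + 24·p·r + 24·p - 21·p·q - 120·p·r^2 - 120·p·r + 105·p·q·r    [distributive law]
= -1162·q^2·r - 392·q^2 + 441·q^3 + 540·q·r - 121·q + 997·q·r^2 + 88·r - 8 - 184·r^2 - 280·r^3 + 273·p·q·r + 147·p·q - 147·p·q^2 - 96·p·r + 24·p - 120·p·r^2    [combine like terms]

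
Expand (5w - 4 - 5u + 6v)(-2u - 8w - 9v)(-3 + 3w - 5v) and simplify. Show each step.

-66uw + 90uw^2 - 51uvw + 216w^2 - 120w^3 - 79vw^2 + 227vw + 303v^2w - 24u - 139uv - 96w - 108v - 18v^2 - 30u^2 + 30u^2w - 50u^2v - 165uv^2 + 270v^3

(5w - 4 - 5u + 6v)(-2u - 8w - 9v)(-3 + 3w - 5v)
= (-10uw - 40w^2 - 45vw + 8u + 32w + 36v + 10u^2 + 40uw + 45uv - 12uv - 48vw - 54v^2)(-3 + 3w - 5v)    [distributive law]
= (30uw - 40w^2 - 93vw + 8u + 32w + 36v + 10u^2 + 33uv - 54v^2)(-3 + 3w - 5v)    [combine like terms]
= -90uw + 90uw^2 - 150uvw + 120w^2 - 120w^3 + 200vw^2 + 279vw - 279vw^2 + 465v^2w - 24u + 24uw - 40uv - 96w + 96w^2 - 160vw - 108v + 108vw - 180v^2 - 30u^2 + 30u^2w - 50u^2v - 99uv + 99uvw - 165uv^2 + 162v^2 - 162v^2w + 270v^3    [distributive law]
= -66uw + 90uw^2 - 51uvw + 216w^2 - 120w^3 - 79vw^2 + 227vw + 303v^2w - 24u - 139uv - 96w - 108v - 18v^2 - 30u^2 + 30u^2w - 50u^2v - 165uv^2 + 270v^3    [combine like terms]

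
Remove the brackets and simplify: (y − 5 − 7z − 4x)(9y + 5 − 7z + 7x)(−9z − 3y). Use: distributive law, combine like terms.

(y − 5 − 7z − 4x)(9y + 5 − 7z + 7x)(−9z − 3y)
= (9y² + 5y − 7yz + 7xy − 45y − 25 + 35z − 35x − 63yz − 35z + 49z² − 49xz − 36xy − 20x + 28xz − 28x²)(−9z − 3y)    [distributive law]
= (9y² − 40y − 70yz − 29xy − 25 − 55x + 49z² − 21xz − 28x²)(−9z − 3y)    [combine like terms]
= −81y²z − 27y³ + 360yz + 120y² + 630yz² + 210y²z + 261xyz + 87xy² + 225z + 75y + 495xz + 165xy − 441z³ − 147yz² + 189xz² + 63xyz + 252x²z + 84x²y    [distributive law]
= 129y²z − 27y³ + 360yz + 120y² + 483yz² + 324xyz + 87xy² + 225z + 75y + 495xz + 165xy − 441z³ + 189xz² + 252x²z + 84x²y    [combine like terms]

129y²z − 27y³ + 360yz + 120y² + 483yz² + 324xyz + 87xy² + 225z + 75y + 495xz + 165xy − 441z³ + 189xz² + 252x²z + 84x²y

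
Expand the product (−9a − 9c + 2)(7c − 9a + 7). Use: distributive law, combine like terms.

(−9a − 9c + 2)(7c − 9a + 7)
= −63ac + 81a² − 63a − 63c² + 81ac − 63c + 14c − 18a + 14    [distributive law]
= 18ac + 81a² − 81a − 63c² − 49c + 14    [combine like terms]

18ac + 81a² − 81a − 63c² − 49c + 14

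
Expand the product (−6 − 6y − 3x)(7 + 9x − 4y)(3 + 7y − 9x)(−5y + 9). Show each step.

−2502y − 1134 + 1254y² − 5166xy + 1377x − 2145xy² − 1269x²y + 5346x² + 1782y³ + 2550xy³ − 945x²y² − 840y⁴ − 1215x³y + 2187x³

(−6 − 6y − 3x)(7 + 9x − 4y)(3 + 7y − 9x)(−5y + 9)
= (−42 − 54x + 24y − 42y − 54xy + 24y² − 21x − 27x² + 12xy)(3 + 7y − 9x)(−5y + 9)    [distributive law]
= (−42 − 75x − 18y − 42xy + 24y² − 27x²)(3 + 7y − 9x)(−5y + 9)    [combine like terms]
= (−126 − 294y + 378x − 225x − 525xy + 675x² − 54y − 126y² + 162xy − 126xy − 294xy² + 378x²y + 72y² + 168y³ − 216xy² − 81x² − 189x²y + 243x³)(−5y + 9)    [distributive law]
= (−126 − 348y + 153x − 489xy + 594x² − 54y² − 510xy² + 189x²y + 168y³ + 243x³)(−5y + 9)    [combine like terms]
= 630y − 1134 + 1740y² − 3132y − 765xy + 1377x + 2445xy² − 4401xy − 2970x²y + 5346x² + 270y³ − 486y² + 2550xy³ − 4590xy² − 945x²y² + 1701x²y − 840y⁴ + 1512y³ − 1215x³y + 2187x³    [distributive law]
= −2502y − 1134 + 1254y² − 5166xy + 1377x − 2145xy² − 1269x²y + 5346x² + 1782y³ + 2550xy³ − 945x²y² − 840y⁴ − 1215x³y + 2187x³    [combine like terms]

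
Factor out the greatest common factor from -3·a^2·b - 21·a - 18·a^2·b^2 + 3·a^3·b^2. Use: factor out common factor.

-3·a^2·b - 21·a - 18·a^2·b^2 + 3·a^3·b^2
= 3(-a^2·b - 7·a - 6·a^2·b^2 + a^3·b^2)    [factor out 3]
= 3·a(-a·b - 7 - 6·a·b^2 + a^2·b^2)    [factor out a]

3·a(-a·b - 7 - 6·a·b^2 + a^2·b^2)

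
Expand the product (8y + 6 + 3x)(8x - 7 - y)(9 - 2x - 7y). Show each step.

484xy - 290x^2y - 411xy^2 - 264y + 362y^2 + 56y^3 + 327x + 162x^2 - 378 - 48x^3

(8y + 6 + 3x)(8x - 7 - y)(9 - 2x - 7y)
= (64xy - 56y - 8y^2 + 48x - 42 - 6y + 24x^2 - 21x - 3xy)(9 - 2x - 7y)    [distributive law]
= (61xy - 62y - 8y^2 + 27x - 42 + 24x^2)(9 - 2x - 7y)    [combine like terms]
= 549xy - 122x^2y - 427xy^2 - 558y + 124xy + 434y^2 - 72y^2 + 16xy^2 + 56y^3 + 243x - 54x^2 - 189xy - 378 + 84x + 294y + 216x^2 - 48x^3 - 168x^2y    [distributive law]
= 484xy - 290x^2y - 411xy^2 - 264y + 362y^2 + 56y^3 + 327x + 162x^2 - 378 - 48x^3    [combine like terms]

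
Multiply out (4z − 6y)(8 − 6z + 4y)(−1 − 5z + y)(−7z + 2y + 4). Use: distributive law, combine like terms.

−320z^2 + 480yz − 128z + 1432z^3 − 2948yz^2 + 1296y^2z − 840z^4 + 2228yz^3 − 1772y^2z^2 + 512y^3z + 192y − 144y^3 − 48y^4

(4z − 6y)(8 − 6z + 4y)(−1 − 5z + y)(−7z + 2y + 4)
= (32z − 24z^2 + 16yz − 48y + 36yz − 24y^2)(−1 − 5z + y)(−7z + 2y + 4)    [distributive law]
= (32z − 24z^2 + 52yz − 48y − 24y^2)(−1 − 5z + y)(−7z + 2y + 4)    [combine like terms]
= (−32z − 160z^2 + 32yz + 24z^2 + 120z^3 − 24yz^2 − 52yz − 260yz^2 + 52y^2z + 48y + 240yz − 48y^2 + 24y^2 + 120y^2z − 24y^3)(−7z + 2y + 4)    [distributive law]
= (−32z − 136z^2 + 220yz + 120z^3 − 284yz^2 + 172y^2z + 48y − 24y^2 − 24y^3)(−7z + 2y + 4)    [combine like terms]
= 224z^2 − 64yz − 128z + 952z^3 − 272yz^2 − 544z^2 − 1540yz^2 + 440y^2z + 880yz − 840z^4 + 240yz^3 + 480z^3 + 1988yz^3 − 568y^2z^2 − 1136yz^2 − 1204y^2z^2 + 344y^3z + 688y^2z − 336yz + 96y^2 + 192y + 168y^2z − 48y^3 − 96y^2 + 168y^3z − 48y^4 − 96y^3    [distributive law]
= −320z^2 + 480yz − 128z + 1432z^3 − 2948yz^2 + 1296y^2z − 840z^4 + 2228yz^3 − 1772y^2z^2 + 512y^3z + 192y − 144y^3 − 48y^4    [combine like terms]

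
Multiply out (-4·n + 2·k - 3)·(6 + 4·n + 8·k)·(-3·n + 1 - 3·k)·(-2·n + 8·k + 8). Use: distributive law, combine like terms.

200·n^3 + 1456·k·n^2 + 700·n^2 + 1020·k·n + 180·n + 1048·k^2·n - 96·n^4 + 144·k·n^3 + 912·k^2·n^2 + 288·k^3·n + 752·k^2 + 192·k + 32·k^3 - 384·k^4 - 144

(-4·n + 2·k - 3)·(6 + 4·n + 8·k)·(-3·n + 1 - 3·k)·(-2·n + 8·k + 8)
= (-24·n - 16·n^2 - 32·k·n + 12·k + 8·k·n + 16·k^2 - 18 - 12·n - 24·k)·(-3·n + 1 - 3·k)·(-2·n + 8·k + 8)    [distributive law]
= (-36·n - 16·n^2 - 24·k·n - 12·k + 16·k^2 - 18)·(-3·n + 1 - 3·k)·(-2·n + 8·k + 8)    [combine like terms]
= (108·n^2 - 36·n + 108·k·n + 48·n^3 - 16·n^2 + 48·k·n^2 + 72·k·n^2 - 24·k·n + 72·k^2·n + 36·k·n - 12·k + 36·k^2 - 48·k^2·n + 16·k^2 - 48·k^3 + 54·n - 18 + 54·k)·(-2·n + 8·k + 8)    [distributive law]
= (92·n^2 + 18·n + 120·k·n + 48·n^3 + 120·k·n^2 + 24·k^2·n + 42·k + 52·k^2 - 48·k^3 - 18)·(-2·n + 8·k + 8)    [combine like terms]
= -184·n^3 + 736·k·n^2 + 736·n^2 - 36·n^2 + 144·k·n + 144·n - 240·k·n^2 + 960·k^2·n + 960·k·n - 96·n^4 + 384·k·n^3 + 384·n^3 - 240·k·n^3 + 960·k^2·n^2 + 960·k·n^2 - 48·k^2·n^2 + 192·k^3·n + 192·k^2·n - 84·k·n + 336·k^2 + 336·k - 104·k^2·n + 416·k^3 + 416·k^2 + 96·k^3·n - 384·k^4 - 384·k^3 + 36·n - 144·k - 144    [distributive law]
= 200·n^3 + 1456·k·n^2 + 700·n^2 + 1020·k·n + 180·n + 1048·k^2·n - 96·n^4 + 144·k·n^3 + 912·k^2·n^2 + 288·k^3·n + 752·k^2 + 192·k + 32·k^3 - 384·k^4 - 144    [combine like terms]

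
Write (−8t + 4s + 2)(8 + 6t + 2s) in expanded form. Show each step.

(−8t + 4s + 2)(8 + 6t + 2s)
= −64t − 48t² − 16st + 32s + 24st + 8s² + 16 + 12t + 4s    [distributive law]
= −52t − 48t² + 8st + 36s + 8s² + 16    [combine like terms]

−52t − 48t² + 8st + 36s + 8s² + 16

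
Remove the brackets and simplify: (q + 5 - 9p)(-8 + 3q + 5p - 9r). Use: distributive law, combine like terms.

(q + 5 - 9p)(-8 + 3q + 5p - 9r)
= -8q + 3q² + 5pq - 9qr - 40 + 15q + 25p - 45r + 72p - 27pq - 45p² + 81pr    [distributive law]
= 7q + 3q² - 22pq - 9qr - 40 + 97p - 45r - 45p² + 81pr    [combine like terms]

7q + 3q² - 22pq - 9qr - 40 + 97p - 45r - 45p² + 81pr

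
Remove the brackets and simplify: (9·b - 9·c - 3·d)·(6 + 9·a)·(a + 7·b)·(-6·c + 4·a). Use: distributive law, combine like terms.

-1836·a·b·c + 216·a^2·b - 2268·b^2·c + 1512·a·b^2 - 2754·a^2·b·c + 324·a^3·b - 3402·a·b^2·c + 2268·a^2·b^2 + 324·a·c^2 - 216·a^2·c + 2268·b·c^2 + 486·a^2·c^2 - 324·a^3·c + 3402·a·b·c^2 + 108·a·c·d - 72·a^2·d + 756·b·c·d - 504·a·b·d + 162·a^2·c·d - 108·a^3·d + 1134·a·b·c·d - 756·a^2·b·d

(9·b - 9·c - 3·d)·(6 + 9·a)·(a + 7·b)·(-6·c + 4·a)
= (54·b + 81·a·b - 54·c - 81·a·c - 18·d - 27·a·d)·(a + 7·b)·(-6·c + 4·a)    [distributive law]
= (54·a·b + 378·b^2 + 81·a^2·b + 567·a·b^2 - 54·a·c - 378·b·c - 81·a^2·c - 567·a·b·c - 18·a·d - 126·b·d - 27·a^2·d - 189·a·b·d)·(-6·c + 4·a)    [distributive law]
= -324·a·b·c + 216·a^2·b - 2268·b^2·c + 1512·a·b^2 - 486·a^2·b·c + 324·a^3·b - 3402·a·b^2·c + 2268·a^2·b^2 + 324·a·c^2 - 216·a^2·c + 2268·b·c^2 - 1512·a·b·c + 486·a^2·c^2 - 324·a^3·c + 3402·a·b·c^2 - 2268·a^2·b·c + 108·a·c·d - 72·a^2·d + 756·b·c·d - 504·a·b·d + 162·a^2·c·d - 108·a^3·d + 1134·a·b·c·d - 756·a^2·b·d    [distributive law]
= -1836·a·b·c + 216·a^2·b - 2268·b^2·c + 1512·a·b^2 - 2754·a^2·b·c + 324·a^3·b - 3402·a·b^2·c + 2268·a^2·b^2 + 324·a·c^2 - 216·a^2·c + 2268·b·c^2 + 486·a^2·c^2 - 324·a^3·c + 3402·a·b·c^2 + 108·a·c·d - 72·a^2·d + 756·b·c·d - 504·a·b·d + 162·a^2·c·d - 108·a^3·d + 1134·a·b·c·d - 756·a^2·b·d    [combine like terms]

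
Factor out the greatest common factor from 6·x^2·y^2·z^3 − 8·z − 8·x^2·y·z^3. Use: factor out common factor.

2·z(3·x^2·y^2·z^2 − 4 − 4·x^2·y·z^2)

6·x^2·y^2·z^3 − 8·z − 8·x^2·y·z^3
= 2(3·x^2·y^2·z^3 − 4·z − 4·x^2·y·z^3)    [factor out 2]
= 2·z(3·x^2·y^2·z^2 − 4 − 4·x^2·y·z^2)    [factor out z]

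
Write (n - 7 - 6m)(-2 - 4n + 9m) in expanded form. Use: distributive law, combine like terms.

26n - 4n² + 33mn + 14 - 51m - 54m²

(n - 7 - 6m)(-2 - 4n + 9m)
= -2n - 4n² + 9mn + 14 + 28n - 63m + 12m + 24mn - 54m²    [distributive law]
= 26n - 4n² + 33mn + 14 - 51m - 54m²    [combine like terms]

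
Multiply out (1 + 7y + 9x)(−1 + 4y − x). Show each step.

−1 − 3y − 10x + 28y² + 29xy − 9x²

(1 + 7y + 9x)(−1 + 4y − x)
= −1 + 4y − x − 7y + 28y² − 7xy − 9x + 36xy − 9x²    [distributive law]
= −1 − 3y − 10x + 28y² + 29xy − 9x²    [combine like terms]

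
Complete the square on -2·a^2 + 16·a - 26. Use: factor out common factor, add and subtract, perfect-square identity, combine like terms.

-2(a - 4)^2 + 6

-2·a^2 + 16·a - 26
= -2(a^2 - 8·a) - 26    [factor out -2 from the a-terms]
= -2(a^2 - 8·a + 16 - 16) - 26    [add and subtract 16 inside the bracket]
= -2(a - 4)^2 + 32 - 26    [perfect-square identity]
= -2(a - 4)^2 + 6    [combine constants]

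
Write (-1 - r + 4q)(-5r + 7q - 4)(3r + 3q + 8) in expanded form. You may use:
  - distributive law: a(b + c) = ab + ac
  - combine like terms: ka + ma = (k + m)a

67r² - 258qr + 84r + 155q² - 172q + 32 + 15r³ - 66qr² + 3q²r + 84q³

(-1 - r + 4q)(-5r + 7q - 4)(3r + 3q + 8)
= (5r - 7q + 4 + 5r² - 7qr + 4r - 20qr + 28q² - 16q)(3r + 3q + 8)    [distributive law]
= (9r - 23q + 4 + 5r² - 27qr + 28q²)(3r + 3q + 8)    [combine like terms]
= 27r² + 27qr + 72r - 69qr - 69q² - 184q + 12r + 12q + 32 + 15r³ + 15qr² + 40r² - 81qr² - 81q²r - 216qr + 84q²r + 84q³ + 224q²    [distributive law]
= 67r² - 258qr + 84r + 155q² - 172q + 32 + 15r³ - 66qr² + 3q²r + 84q³    [combine like terms]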